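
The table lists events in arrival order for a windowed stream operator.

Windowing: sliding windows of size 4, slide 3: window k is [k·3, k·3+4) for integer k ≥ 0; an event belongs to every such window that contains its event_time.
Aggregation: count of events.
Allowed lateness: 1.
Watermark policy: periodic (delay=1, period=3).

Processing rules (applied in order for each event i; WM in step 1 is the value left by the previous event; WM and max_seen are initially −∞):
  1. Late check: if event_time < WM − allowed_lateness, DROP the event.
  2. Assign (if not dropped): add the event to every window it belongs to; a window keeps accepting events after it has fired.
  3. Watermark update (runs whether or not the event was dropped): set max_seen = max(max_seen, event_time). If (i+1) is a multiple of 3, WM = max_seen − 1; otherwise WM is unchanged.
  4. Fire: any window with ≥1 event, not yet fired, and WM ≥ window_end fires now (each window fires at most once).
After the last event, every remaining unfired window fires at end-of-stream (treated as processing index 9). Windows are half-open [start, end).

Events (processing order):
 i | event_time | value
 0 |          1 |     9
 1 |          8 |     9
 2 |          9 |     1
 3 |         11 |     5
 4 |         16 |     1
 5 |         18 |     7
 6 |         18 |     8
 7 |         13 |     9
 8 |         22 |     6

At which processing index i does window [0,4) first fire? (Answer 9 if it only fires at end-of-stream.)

i=0 t=1 v=9: → [0,4); WM=−∞
i=1 t=8 v=9: → [6,10); WM=−∞
i=2 t=9 v=1: → [9,13),[6,10); WM=8; [0,4) fires=1
i=3 t=11 v=5: → [9,13); WM=8
i=4 t=16 v=1: → [15,19); WM=8
i=5 t=18 v=7: → [18,22),[15,19); WM=17; [6,10) fires=2 [9,13) fires=2
i=6 t=18 v=8: → [18,22),[15,19); WM=17
i=7 t=13 v=9: DROP (t<17-1); WM=17
i=8 t=22 v=6: → [21,25); WM=21; [15,19) fires=3

2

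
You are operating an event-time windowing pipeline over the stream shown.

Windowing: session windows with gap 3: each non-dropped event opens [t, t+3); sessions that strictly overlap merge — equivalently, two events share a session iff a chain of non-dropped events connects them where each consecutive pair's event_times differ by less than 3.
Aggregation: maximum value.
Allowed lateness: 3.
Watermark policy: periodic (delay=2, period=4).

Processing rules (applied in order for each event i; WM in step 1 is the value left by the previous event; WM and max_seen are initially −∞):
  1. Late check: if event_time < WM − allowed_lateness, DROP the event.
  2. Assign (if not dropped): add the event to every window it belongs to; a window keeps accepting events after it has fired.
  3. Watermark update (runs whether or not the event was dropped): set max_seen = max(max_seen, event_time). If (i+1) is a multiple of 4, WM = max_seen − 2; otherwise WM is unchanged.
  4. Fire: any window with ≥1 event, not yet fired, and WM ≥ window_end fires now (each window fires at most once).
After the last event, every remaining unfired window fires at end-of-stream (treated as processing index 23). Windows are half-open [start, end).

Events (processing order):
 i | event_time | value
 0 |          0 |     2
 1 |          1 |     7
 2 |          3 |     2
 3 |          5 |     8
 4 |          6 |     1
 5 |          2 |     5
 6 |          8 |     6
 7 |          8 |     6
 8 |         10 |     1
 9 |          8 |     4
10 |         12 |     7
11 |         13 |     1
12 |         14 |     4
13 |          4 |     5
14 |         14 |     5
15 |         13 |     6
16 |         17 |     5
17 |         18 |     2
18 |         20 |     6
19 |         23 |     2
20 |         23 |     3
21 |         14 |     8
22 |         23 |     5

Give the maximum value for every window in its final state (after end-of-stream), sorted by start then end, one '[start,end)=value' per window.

[0,17)=8 [17,23)=6 [23,26)=5

i=0 t=0 v=2: → [0,3); WM=−∞
i=1 t=1 v=7: → [0,4); WM=−∞
i=2 t=3 v=2: → [0,6); WM=−∞
i=3 t=5 v=8: → [0,8); WM=3
i=4 t=6 v=1: → [0,9); WM=3
i=5 t=2 v=5: → [0,9); WM=3
i=6 t=8 v=6: → [0,11); WM=3
i=7 t=8 v=6: → [0,11); WM=6
i=8 t=10 v=1: → [0,13); WM=6
i=9 t=8 v=4: → [0,13); WM=6
i=10 t=12 v=7: → [0,15); WM=6
i=11 t=13 v=1: → [0,16); WM=11
i=12 t=14 v=4: → [0,17); WM=11
i=13 t=4 v=5: DROP (t<11-3); WM=11
i=14 t=14 v=5: → [0,17); WM=11
i=15 t=13 v=6: → [0,17); WM=12
i=16 t=17 v=5: → [17,20); WM=12
i=17 t=18 v=2: → [17,21); WM=12
i=18 t=20 v=6: → [17,23); WM=12
i=19 t=23 v=2: → [23,26); WM=21
i=20 t=23 v=3: → [23,26); WM=21
i=21 t=14 v=8: DROP (t<21-3); WM=21
i=22 t=23 v=5: → [23,26); WM=21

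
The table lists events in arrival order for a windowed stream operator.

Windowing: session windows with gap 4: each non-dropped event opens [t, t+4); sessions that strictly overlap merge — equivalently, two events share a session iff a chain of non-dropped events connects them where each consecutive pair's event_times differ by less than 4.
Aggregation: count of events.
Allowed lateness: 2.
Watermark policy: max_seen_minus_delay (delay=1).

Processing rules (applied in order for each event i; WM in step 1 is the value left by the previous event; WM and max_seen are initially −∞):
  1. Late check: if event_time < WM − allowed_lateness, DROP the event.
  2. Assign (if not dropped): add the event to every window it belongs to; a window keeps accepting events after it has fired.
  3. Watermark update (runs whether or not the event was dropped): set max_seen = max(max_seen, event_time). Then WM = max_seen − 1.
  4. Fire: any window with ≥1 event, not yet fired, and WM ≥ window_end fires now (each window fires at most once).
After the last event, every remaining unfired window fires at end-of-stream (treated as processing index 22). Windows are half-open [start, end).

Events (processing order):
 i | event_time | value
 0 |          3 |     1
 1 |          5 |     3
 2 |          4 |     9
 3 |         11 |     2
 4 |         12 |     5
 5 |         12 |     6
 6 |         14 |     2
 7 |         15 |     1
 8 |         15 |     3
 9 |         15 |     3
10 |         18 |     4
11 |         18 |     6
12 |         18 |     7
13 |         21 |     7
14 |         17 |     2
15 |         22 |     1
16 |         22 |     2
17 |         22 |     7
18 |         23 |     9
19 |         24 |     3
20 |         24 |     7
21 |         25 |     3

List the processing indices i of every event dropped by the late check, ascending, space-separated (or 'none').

i=0 t=3 v=1: → [3,7); WM=2
i=1 t=5 v=3: → [3,9); WM=4
i=2 t=4 v=9: → [3,9); WM=4
i=3 t=11 v=2: → [11,15); WM=10
i=4 t=12 v=5: → [11,16); WM=11
i=5 t=12 v=6: → [11,16); WM=11
i=6 t=14 v=2: → [11,18); WM=13
i=7 t=15 v=1: → [11,19); WM=14
i=8 t=15 v=3: → [11,19); WM=14
i=9 t=15 v=3: → [11,19); WM=14
i=10 t=18 v=4: → [11,22); WM=17
i=11 t=18 v=6: → [11,22); WM=17
i=12 t=18 v=7: → [11,22); WM=17
i=13 t=21 v=7: → [11,25); WM=20
i=14 t=17 v=2: DROP (t<20-2); WM=20
i=15 t=22 v=1: → [11,26); WM=21
i=16 t=22 v=2: → [11,26); WM=21
i=17 t=22 v=7: → [11,26); WM=21
i=18 t=23 v=9: → [11,27); WM=22
i=19 t=24 v=3: → [11,28); WM=23
i=20 t=24 v=7: → [11,28); WM=23
i=21 t=25 v=3: → [11,29); WM=24

14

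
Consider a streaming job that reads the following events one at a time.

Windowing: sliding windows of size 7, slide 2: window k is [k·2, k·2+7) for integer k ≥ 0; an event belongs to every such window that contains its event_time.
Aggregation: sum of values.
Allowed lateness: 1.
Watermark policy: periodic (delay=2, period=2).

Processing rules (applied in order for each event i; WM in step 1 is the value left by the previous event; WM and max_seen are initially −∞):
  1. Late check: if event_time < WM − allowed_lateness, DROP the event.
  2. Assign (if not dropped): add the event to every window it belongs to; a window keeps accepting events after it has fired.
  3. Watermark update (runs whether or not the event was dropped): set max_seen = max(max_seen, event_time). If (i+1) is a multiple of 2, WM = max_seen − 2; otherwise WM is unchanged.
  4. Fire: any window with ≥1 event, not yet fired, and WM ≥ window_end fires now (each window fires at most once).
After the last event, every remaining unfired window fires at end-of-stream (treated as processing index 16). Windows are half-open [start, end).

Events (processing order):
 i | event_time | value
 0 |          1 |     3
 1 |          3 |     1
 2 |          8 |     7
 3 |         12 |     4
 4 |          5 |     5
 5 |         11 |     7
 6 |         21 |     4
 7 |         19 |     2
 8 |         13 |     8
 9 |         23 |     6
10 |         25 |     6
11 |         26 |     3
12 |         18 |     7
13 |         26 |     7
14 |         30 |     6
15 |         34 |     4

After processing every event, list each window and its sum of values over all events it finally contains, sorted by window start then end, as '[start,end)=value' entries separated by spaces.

i=0 t=1 v=3: → [0,7); WM=−∞
i=1 t=3 v=1: → [2,9),[0,7); WM=1
i=2 t=8 v=7: → [8,15),[6,13),[4,11),[2,9); WM=1
i=3 t=12 v=4: → [12,19),[10,17),[8,15),[6,13); WM=10; [0,7) fires=4 [2,9) fires=8
i=4 t=5 v=5: DROP (t<10-1); WM=10
i=5 t=11 v=7: → [10,17),[8,15),[6,13); WM=10
i=6 t=21 v=4: → [20,27),[18,25),[16,23); WM=10
i=7 t=19 v=2: → [18,25),[16,23),[14,21); WM=19; [4,11) fires=7 [6,13) fires=18 [8,15) fires=18 [10,17) fires=11 [12,19) fires=4
i=8 t=13 v=8: DROP (t<19-1); WM=19
i=9 t=23 v=6: → [22,29),[20,27),[18,25); WM=21; [14,21) fires=2
i=10 t=25 v=6: → [24,31),[22,29),[20,27); WM=21
i=11 t=26 v=3: → [26,33),[24,31),[22,29),[20,27); WM=24; [16,23) fires=6
i=12 t=18 v=7: DROP (t<24-1); WM=24
i=13 t=26 v=7: → [26,33),[24,31),[22,29),[20,27); WM=24
i=14 t=30 v=6: → [30,37),[28,35),[26,33),[24,31); WM=24
i=15 t=34 v=4: → [34,41),[32,39),[30,37),[28,35); WM=32; [18,25) fires=12 [20,27) fires=26 [22,29) fires=22 [24,31) fires=22

[0,7)=4 [2,9)=8 [4,11)=7 [6,13)=18 [8,15)=18 [10,17)=11 [12,19)=4 [14,21)=2 [16,23)=6 [18,25)=12 [20,27)=26 [22,29)=22 [24,31)=22 [26,33)=16 [28,35)=10 [30,37)=10 [32,39)=4 [34,41)=4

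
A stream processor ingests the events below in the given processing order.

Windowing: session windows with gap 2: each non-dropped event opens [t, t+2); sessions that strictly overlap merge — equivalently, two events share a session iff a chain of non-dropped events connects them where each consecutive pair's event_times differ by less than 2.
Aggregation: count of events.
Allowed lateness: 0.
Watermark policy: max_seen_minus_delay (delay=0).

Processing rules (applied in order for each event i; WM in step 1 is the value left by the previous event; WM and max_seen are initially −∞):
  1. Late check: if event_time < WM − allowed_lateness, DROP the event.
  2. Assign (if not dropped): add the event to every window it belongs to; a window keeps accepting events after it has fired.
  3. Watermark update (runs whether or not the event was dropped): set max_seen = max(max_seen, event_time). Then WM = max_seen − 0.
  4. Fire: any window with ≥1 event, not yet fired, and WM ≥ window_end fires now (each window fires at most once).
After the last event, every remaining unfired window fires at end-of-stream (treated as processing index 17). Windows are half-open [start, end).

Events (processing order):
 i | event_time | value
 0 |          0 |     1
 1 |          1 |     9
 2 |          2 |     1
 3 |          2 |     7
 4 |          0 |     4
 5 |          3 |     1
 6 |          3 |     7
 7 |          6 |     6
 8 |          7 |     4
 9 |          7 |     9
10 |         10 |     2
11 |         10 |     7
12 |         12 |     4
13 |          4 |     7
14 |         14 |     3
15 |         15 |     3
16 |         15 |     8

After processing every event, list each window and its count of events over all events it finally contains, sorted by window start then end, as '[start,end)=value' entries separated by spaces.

[0,5)=6 [6,9)=3 [10,12)=2 [12,14)=1 [14,17)=3

i=0 t=0 v=1: → [0,2); WM=0
i=1 t=1 v=9: → [0,3); WM=1
i=2 t=2 v=1: → [0,4); WM=2
i=3 t=2 v=7: → [0,4); WM=2
i=4 t=0 v=4: DROP (t<2-0); WM=2
i=5 t=3 v=1: → [0,5); WM=3
i=6 t=3 v=7: → [0,5); WM=3
i=7 t=6 v=6: → [6,8); WM=6
i=8 t=7 v=4: → [6,9); WM=7
i=9 t=7 v=9: → [6,9); WM=7
i=10 t=10 v=2: → [10,12); WM=10
i=11 t=10 v=7: → [10,12); WM=10
i=12 t=12 v=4: → [12,14); WM=12
i=13 t=4 v=7: DROP (t<12-0); WM=12
i=14 t=14 v=3: → [14,16); WM=14
i=15 t=15 v=3: → [14,17); WM=15
i=16 t=15 v=8: → [14,17); WM=15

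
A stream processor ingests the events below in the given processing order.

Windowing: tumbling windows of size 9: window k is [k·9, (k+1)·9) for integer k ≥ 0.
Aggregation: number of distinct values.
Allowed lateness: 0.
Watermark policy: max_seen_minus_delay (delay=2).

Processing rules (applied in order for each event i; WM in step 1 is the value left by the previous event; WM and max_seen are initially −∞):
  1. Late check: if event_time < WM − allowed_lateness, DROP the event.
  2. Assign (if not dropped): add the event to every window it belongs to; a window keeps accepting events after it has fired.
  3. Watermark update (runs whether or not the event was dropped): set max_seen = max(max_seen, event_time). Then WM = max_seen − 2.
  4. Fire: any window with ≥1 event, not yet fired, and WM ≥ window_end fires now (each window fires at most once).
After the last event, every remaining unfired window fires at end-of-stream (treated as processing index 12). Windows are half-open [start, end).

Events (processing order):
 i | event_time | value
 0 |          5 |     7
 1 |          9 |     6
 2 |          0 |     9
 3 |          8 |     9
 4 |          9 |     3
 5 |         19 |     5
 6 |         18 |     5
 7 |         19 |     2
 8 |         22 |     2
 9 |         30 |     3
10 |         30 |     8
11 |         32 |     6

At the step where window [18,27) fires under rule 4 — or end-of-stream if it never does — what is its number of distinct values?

i=0 t=5 v=7: → [0,9); WM=3
i=1 t=9 v=6: → [9,18); WM=7
i=2 t=0 v=9: DROP (t<7-0); WM=7
i=3 t=8 v=9: → [0,9); WM=7
i=4 t=9 v=3: → [9,18); WM=7
i=5 t=19 v=5: → [18,27); WM=17; [0,9) fires=2
i=6 t=18 v=5: → [18,27); WM=17
i=7 t=19 v=2: → [18,27); WM=17
i=8 t=22 v=2: → [18,27); WM=20; [9,18) fires=2
i=9 t=30 v=3: → [27,36); WM=28; [18,27) fires=2
i=10 t=30 v=8: → [27,36); WM=28
i=11 t=32 v=6: → [27,36); WM=30

2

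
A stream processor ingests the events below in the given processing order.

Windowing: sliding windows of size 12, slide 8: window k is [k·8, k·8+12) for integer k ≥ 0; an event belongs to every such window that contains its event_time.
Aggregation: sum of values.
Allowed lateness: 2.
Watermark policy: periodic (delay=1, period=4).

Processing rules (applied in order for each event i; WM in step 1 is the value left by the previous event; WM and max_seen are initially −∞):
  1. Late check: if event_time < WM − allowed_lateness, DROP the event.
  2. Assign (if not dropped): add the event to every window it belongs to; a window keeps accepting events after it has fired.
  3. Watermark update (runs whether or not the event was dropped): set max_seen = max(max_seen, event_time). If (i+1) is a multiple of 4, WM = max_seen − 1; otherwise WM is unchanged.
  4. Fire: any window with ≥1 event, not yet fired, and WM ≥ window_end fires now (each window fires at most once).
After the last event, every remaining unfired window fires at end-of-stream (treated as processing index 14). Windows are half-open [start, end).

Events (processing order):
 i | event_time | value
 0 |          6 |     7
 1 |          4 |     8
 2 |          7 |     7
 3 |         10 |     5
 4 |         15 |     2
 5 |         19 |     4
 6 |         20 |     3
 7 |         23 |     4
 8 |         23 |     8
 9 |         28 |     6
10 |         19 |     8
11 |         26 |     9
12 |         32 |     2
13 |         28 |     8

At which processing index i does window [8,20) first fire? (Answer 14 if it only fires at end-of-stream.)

7

i=0 t=6 v=7: → [0,12); WM=−∞
i=1 t=4 v=8: → [0,12); WM=−∞
i=2 t=7 v=7: → [0,12); WM=−∞
i=3 t=10 v=5: → [8,20),[0,12); WM=9
i=4 t=15 v=2: → [8,20); WM=9
i=5 t=19 v=4: → [16,28),[8,20); WM=9
i=6 t=20 v=3: → [16,28); WM=9
i=7 t=23 v=4: → [16,28); WM=22; [0,12) fires=27 [8,20) fires=11
i=8 t=23 v=8: → [16,28); WM=22
i=9 t=28 v=6: → [24,36); WM=22
i=10 t=19 v=8: DROP (t<22-2); WM=22
i=11 t=26 v=9: → [24,36),[16,28); WM=27
i=12 t=32 v=2: → [32,44),[24,36); WM=27
i=13 t=28 v=8: → [24,36); WM=27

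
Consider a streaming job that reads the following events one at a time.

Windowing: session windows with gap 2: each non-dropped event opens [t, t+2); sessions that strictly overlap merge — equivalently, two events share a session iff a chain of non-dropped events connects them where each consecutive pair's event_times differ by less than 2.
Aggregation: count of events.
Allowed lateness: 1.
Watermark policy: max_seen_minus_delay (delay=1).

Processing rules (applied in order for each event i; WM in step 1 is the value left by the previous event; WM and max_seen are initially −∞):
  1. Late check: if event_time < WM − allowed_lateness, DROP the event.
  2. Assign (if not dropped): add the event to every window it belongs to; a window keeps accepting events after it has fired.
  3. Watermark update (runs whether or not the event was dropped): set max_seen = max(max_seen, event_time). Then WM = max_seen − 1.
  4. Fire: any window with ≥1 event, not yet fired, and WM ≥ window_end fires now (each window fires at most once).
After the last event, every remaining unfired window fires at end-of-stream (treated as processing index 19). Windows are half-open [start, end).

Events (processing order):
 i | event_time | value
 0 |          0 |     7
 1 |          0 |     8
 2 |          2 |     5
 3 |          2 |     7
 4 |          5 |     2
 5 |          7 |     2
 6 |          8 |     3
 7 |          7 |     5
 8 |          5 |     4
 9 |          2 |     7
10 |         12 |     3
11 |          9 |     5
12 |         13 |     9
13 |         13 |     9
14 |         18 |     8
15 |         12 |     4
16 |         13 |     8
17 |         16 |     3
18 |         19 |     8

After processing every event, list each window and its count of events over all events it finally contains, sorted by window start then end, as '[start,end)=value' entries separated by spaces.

[0,2)=2 [2,4)=2 [5,7)=1 [7,10)=3 [12,15)=3 [16,18)=1 [18,21)=2

i=0 t=0 v=7: → [0,2); WM=-1
i=1 t=0 v=8: → [0,2); WM=-1
i=2 t=2 v=5: → [2,4); WM=1
i=3 t=2 v=7: → [2,4); WM=1
i=4 t=5 v=2: → [5,7); WM=4
i=5 t=7 v=2: → [7,9); WM=6
i=6 t=8 v=3: → [7,10); WM=7
i=7 t=7 v=5: → [7,10); WM=7
i=8 t=5 v=4: DROP (t<7-1); WM=7
i=9 t=2 v=7: DROP (t<7-1); WM=7
i=10 t=12 v=3: → [12,14); WM=11
i=11 t=9 v=5: DROP (t<11-1); WM=11
i=12 t=13 v=9: → [12,15); WM=12
i=13 t=13 v=9: → [12,15); WM=12
i=14 t=18 v=8: → [18,20); WM=17
i=15 t=12 v=4: DROP (t<17-1); WM=17
i=16 t=13 v=8: DROP (t<17-1); WM=17
i=17 t=16 v=3: → [16,18); WM=17
i=18 t=19 v=8: → [18,21); WM=18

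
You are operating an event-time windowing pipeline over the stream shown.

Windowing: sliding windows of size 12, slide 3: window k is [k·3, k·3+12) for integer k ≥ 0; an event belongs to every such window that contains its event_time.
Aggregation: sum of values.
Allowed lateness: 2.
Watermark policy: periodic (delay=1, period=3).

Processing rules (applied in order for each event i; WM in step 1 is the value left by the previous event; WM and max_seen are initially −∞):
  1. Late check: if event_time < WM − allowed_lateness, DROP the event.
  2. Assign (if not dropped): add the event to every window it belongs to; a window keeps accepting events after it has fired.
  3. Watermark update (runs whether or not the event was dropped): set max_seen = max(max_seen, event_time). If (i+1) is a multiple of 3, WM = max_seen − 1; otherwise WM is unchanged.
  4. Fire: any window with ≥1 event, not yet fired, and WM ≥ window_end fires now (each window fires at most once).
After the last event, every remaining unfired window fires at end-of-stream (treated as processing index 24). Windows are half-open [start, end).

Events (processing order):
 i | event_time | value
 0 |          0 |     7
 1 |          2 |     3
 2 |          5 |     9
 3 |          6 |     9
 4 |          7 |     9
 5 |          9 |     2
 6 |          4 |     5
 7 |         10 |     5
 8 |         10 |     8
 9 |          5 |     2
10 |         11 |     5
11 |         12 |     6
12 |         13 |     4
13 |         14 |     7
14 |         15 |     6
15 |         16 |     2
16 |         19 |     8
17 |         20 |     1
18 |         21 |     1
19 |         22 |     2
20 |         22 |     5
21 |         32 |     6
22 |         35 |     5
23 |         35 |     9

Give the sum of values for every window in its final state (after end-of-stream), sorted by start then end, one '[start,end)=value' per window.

[0,12)=57 [3,15)=64 [6,18)=63 [9,21)=54 [12,24)=42 [15,27)=25 [18,30)=17 [21,33)=14 [24,36)=20 [27,39)=20 [30,42)=20 [33,45)=14

i=0 t=0 v=7: → [0,12); WM=−∞
i=1 t=2 v=3: → [0,12); WM=−∞
i=2 t=5 v=9: → [3,15),[0,12); WM=4
i=3 t=6 v=9: → [6,18),[3,15),[0,12); WM=4
i=4 t=7 v=9: → [6,18),[3,15),[0,12); WM=4
i=5 t=9 v=2: → [9,21),[6,18),[3,15),[0,12); WM=8
i=6 t=4 v=5: DROP (t<8-2); WM=8
i=7 t=10 v=5: → [9,21),[6,18),[3,15),[0,12); WM=8
i=8 t=10 v=8: → [9,21),[6,18),[3,15),[0,12); WM=9
i=9 t=5 v=2: DROP (t<9-2); WM=9
i=10 t=11 v=5: → [9,21),[6,18),[3,15),[0,12); WM=9
i=11 t=12 v=6: → [12,24),[9,21),[6,18),[3,15); WM=11
i=12 t=13 v=4: → [12,24),[9,21),[6,18),[3,15); WM=11
i=13 t=14 v=7: → [12,24),[9,21),[6,18),[3,15); WM=11
i=14 t=15 v=6: → [15,27),[12,24),[9,21),[6,18); WM=14; [0,12) fires=57
i=15 t=16 v=2: → [15,27),[12,24),[9,21),[6,18); WM=14
i=16 t=19 v=8: → [18,30),[15,27),[12,24),[9,21); WM=14
i=17 t=20 v=1: → [18,30),[15,27),[12,24),[9,21); WM=19; [3,15) fires=64 [6,18) fires=63
i=18 t=21 v=1: → [21,33),[18,30),[15,27),[12,24); WM=19
i=19 t=22 v=2: → [21,33),[18,30),[15,27),[12,24); WM=19
i=20 t=22 v=5: → [21,33),[18,30),[15,27),[12,24); WM=21; [9,21) fires=54
i=21 t=32 v=6: → [30,42),[27,39),[24,36),[21,33); WM=21
i=22 t=35 v=5: → [33,45),[30,42),[27,39),[24,36); WM=21
i=23 t=35 v=9: → [33,45),[30,42),[27,39),[24,36); WM=34; [12,24) fires=42 [15,27) fires=25 [18,30) fires=17 [21,33) fires=14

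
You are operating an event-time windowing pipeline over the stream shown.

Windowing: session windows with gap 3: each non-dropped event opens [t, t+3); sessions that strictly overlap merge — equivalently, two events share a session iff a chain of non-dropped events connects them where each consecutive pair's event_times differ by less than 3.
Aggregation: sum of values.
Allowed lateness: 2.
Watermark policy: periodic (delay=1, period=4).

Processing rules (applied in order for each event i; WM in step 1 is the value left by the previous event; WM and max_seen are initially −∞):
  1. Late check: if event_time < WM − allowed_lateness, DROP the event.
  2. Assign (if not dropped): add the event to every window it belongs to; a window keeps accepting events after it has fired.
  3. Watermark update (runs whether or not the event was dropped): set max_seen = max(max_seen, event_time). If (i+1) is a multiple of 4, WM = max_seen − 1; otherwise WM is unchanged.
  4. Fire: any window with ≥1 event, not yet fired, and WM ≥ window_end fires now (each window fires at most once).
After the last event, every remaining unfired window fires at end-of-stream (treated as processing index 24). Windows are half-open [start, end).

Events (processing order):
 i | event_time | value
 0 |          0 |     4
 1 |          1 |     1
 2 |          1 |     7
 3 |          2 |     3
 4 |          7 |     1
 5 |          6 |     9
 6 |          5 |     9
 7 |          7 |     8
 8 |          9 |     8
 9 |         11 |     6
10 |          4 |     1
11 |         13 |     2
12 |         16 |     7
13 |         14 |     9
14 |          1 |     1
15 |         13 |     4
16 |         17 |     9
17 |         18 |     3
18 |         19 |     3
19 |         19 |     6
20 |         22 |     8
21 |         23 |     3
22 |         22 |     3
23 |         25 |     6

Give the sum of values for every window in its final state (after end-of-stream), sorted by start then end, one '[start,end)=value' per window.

i=0 t=0 v=4: → [0,3); WM=−∞
i=1 t=1 v=1: → [0,4); WM=−∞
i=2 t=1 v=7: → [0,4); WM=−∞
i=3 t=2 v=3: → [0,5); WM=1
i=4 t=7 v=1: → [7,10); WM=1
i=5 t=6 v=9: → [6,10); WM=1
i=6 t=5 v=9: → [5,10); WM=1
i=7 t=7 v=8: → [5,10); WM=6
i=8 t=9 v=8: → [5,12); WM=6
i=9 t=11 v=6: → [5,14); WM=6
i=10 t=4 v=1: → [0,14); WM=6
i=11 t=13 v=2: → [0,16); WM=12
i=12 t=16 v=7: → [16,19); WM=12
i=13 t=14 v=9: → [0,19); WM=12
i=14 t=1 v=1: DROP (t<12-2); WM=12
i=15 t=13 v=4: → [0,19); WM=15
i=16 t=17 v=9: → [0,20); WM=15
i=17 t=18 v=3: → [0,21); WM=15
i=18 t=19 v=3: → [0,22); WM=15
i=19 t=19 v=6: → [0,22); WM=18
i=20 t=22 v=8: → [22,25); WM=18
i=21 t=23 v=3: → [22,26); WM=18
i=22 t=22 v=3: → [22,26); WM=18
i=23 t=25 v=6: → [22,28); WM=24

[0,22)=100 [22,28)=20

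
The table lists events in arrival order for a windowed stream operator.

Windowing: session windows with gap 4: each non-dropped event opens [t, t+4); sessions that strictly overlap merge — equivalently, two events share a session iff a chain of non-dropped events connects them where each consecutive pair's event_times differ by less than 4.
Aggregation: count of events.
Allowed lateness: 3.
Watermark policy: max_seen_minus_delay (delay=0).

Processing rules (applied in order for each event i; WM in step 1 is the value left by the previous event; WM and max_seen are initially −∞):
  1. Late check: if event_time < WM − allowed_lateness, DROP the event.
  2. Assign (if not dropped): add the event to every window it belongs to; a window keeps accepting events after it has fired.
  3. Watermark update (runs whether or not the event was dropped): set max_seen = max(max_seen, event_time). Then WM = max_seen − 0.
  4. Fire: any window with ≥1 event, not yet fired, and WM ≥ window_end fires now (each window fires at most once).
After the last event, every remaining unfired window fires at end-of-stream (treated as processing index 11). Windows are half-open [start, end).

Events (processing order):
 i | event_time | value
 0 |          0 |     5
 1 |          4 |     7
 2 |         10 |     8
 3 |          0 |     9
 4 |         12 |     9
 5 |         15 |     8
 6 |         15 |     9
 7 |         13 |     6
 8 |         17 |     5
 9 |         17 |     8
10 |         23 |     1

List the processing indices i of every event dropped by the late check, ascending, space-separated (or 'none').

i=0 t=0 v=5: → [0,4); WM=0
i=1 t=4 v=7: → [4,8); WM=4
i=2 t=10 v=8: → [10,14); WM=10
i=3 t=0 v=9: DROP (t<10-3); WM=10
i=4 t=12 v=9: → [10,16); WM=12
i=5 t=15 v=8: → [10,19); WM=15
i=6 t=15 v=9: → [10,19); WM=15
i=7 t=13 v=6: → [10,19); WM=15
i=8 t=17 v=5: → [10,21); WM=17
i=9 t=17 v=8: → [10,21); WM=17
i=10 t=23 v=1: → [23,27); WM=23

3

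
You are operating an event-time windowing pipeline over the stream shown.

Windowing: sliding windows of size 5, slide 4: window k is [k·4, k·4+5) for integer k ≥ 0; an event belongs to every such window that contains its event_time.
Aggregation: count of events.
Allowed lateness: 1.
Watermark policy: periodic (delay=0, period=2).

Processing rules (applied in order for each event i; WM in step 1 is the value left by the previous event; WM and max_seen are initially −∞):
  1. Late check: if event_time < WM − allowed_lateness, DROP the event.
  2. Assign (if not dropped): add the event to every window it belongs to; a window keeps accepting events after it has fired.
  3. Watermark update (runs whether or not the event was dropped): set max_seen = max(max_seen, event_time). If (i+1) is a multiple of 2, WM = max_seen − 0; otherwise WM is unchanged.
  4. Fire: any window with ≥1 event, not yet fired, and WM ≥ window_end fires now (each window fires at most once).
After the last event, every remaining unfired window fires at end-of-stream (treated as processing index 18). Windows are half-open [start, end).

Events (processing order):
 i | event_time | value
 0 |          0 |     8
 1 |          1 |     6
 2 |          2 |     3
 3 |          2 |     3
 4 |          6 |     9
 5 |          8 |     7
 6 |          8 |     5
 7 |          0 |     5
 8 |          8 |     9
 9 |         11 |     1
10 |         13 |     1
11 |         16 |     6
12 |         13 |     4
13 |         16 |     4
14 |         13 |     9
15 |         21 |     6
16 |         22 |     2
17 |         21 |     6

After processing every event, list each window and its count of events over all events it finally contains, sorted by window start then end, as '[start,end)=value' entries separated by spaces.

i=0 t=0 v=8: → [0,5); WM=−∞
i=1 t=1 v=6: → [0,5); WM=1
i=2 t=2 v=3: → [0,5); WM=1
i=3 t=2 v=3: → [0,5); WM=2
i=4 t=6 v=9: → [4,9); WM=2
i=5 t=8 v=7: → [8,13),[4,9); WM=8; [0,5) fires=4
i=6 t=8 v=5: → [8,13),[4,9); WM=8
i=7 t=0 v=5: DROP (t<8-1); WM=8
i=8 t=8 v=9: → [8,13),[4,9); WM=8
i=9 t=11 v=1: → [8,13); WM=11; [4,9) fires=4
i=10 t=13 v=1: → [12,17); WM=11
i=11 t=16 v=6: → [16,21),[12,17); WM=16; [8,13) fires=4
i=12 t=13 v=4: DROP (t<16-1); WM=16
i=13 t=16 v=4: → [16,21),[12,17); WM=16
i=14 t=13 v=9: DROP (t<16-1); WM=16
i=15 t=21 v=6: → [20,25); WM=21; [12,17) fires=3 [16,21) fires=2
i=16 t=22 v=2: → [20,25); WM=21
i=17 t=21 v=6: → [20,25); WM=22

[0,5)=4 [4,9)=4 [8,13)=4 [12,17)=3 [16,21)=2 [20,25)=3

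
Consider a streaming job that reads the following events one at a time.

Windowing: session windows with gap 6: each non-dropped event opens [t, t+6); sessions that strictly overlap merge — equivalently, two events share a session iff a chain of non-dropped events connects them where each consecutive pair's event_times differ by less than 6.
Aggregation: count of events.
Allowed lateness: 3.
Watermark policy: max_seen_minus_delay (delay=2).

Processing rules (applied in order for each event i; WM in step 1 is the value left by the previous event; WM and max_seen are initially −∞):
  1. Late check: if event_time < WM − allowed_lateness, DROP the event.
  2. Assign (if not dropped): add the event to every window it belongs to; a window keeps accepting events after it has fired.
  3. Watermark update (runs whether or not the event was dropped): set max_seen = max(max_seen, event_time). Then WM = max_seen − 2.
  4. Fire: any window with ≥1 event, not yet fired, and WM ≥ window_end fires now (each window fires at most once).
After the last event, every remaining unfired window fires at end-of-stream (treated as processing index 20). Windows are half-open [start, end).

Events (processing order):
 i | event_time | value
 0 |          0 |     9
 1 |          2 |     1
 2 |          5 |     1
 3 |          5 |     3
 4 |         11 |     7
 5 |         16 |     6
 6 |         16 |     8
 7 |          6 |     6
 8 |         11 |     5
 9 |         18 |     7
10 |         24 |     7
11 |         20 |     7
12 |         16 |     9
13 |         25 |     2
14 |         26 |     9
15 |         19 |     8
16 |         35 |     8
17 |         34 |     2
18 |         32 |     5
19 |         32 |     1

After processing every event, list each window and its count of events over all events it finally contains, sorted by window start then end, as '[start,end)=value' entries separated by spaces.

i=0 t=0 v=9: → [0,6); WM=-2
i=1 t=2 v=1: → [0,8); WM=0
i=2 t=5 v=1: → [0,11); WM=3
i=3 t=5 v=3: → [0,11); WM=3
i=4 t=11 v=7: → [11,17); WM=9
i=5 t=16 v=6: → [11,22); WM=14
i=6 t=16 v=8: → [11,22); WM=14
i=7 t=6 v=6: DROP (t<14-3); WM=14
i=8 t=11 v=5: → [11,22); WM=14
i=9 t=18 v=7: → [11,24); WM=16
i=10 t=24 v=7: → [24,30); WM=22
i=11 t=20 v=7: → [11,30); WM=22
i=12 t=16 v=9: DROP (t<22-3); WM=22
i=13 t=25 v=2: → [11,31); WM=23
i=14 t=26 v=9: → [11,32); WM=24
i=15 t=19 v=8: DROP (t<24-3); WM=24
i=16 t=35 v=8: → [35,41); WM=33
i=17 t=34 v=2: → [34,41); WM=33
i=18 t=32 v=5: → [32,41); WM=33
i=19 t=32 v=1: → [32,41); WM=33

[0,11)=4 [11,32)=9 [32,41)=4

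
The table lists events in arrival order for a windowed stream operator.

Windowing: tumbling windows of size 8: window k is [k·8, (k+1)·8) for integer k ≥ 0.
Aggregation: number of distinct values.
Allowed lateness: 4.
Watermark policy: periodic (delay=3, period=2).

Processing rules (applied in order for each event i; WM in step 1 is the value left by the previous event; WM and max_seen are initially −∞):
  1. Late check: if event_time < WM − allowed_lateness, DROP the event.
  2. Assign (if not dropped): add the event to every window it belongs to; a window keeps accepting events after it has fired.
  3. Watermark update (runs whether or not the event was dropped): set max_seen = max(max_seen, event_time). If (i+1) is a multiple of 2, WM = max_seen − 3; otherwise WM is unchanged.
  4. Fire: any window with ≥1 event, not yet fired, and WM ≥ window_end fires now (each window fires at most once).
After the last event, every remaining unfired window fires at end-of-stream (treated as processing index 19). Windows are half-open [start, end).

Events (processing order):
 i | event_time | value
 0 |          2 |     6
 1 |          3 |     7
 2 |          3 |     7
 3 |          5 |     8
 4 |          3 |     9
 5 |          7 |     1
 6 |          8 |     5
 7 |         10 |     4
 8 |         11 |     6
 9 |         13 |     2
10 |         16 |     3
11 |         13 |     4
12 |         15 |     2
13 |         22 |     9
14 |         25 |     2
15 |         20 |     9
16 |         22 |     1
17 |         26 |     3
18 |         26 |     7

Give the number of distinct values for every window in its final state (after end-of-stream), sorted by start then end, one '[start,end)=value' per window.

i=0 t=2 v=6: → [0,8); WM=−∞
i=1 t=3 v=7: → [0,8); WM=0
i=2 t=3 v=7: → [0,8); WM=0
i=3 t=5 v=8: → [0,8); WM=2
i=4 t=3 v=9: → [0,8); WM=2
i=5 t=7 v=1: → [0,8); WM=4
i=6 t=8 v=5: → [8,16); WM=4
i=7 t=10 v=4: → [8,16); WM=7
i=8 t=11 v=6: → [8,16); WM=7
i=9 t=13 v=2: → [8,16); WM=10; [0,8) fires=5
i=10 t=16 v=3: → [16,24); WM=10
i=11 t=13 v=4: → [8,16); WM=13
i=12 t=15 v=2: → [8,16); WM=13
i=13 t=22 v=9: → [16,24); WM=19; [8,16) fires=4
i=14 t=25 v=2: → [24,32); WM=19
i=15 t=20 v=9: → [16,24); WM=22
i=16 t=22 v=1: → [16,24); WM=22
i=17 t=26 v=3: → [24,32); WM=23
i=18 t=26 v=7: → [24,32); WM=23

[0,8)=5 [8,16)=4 [16,24)=3 [24,32)=3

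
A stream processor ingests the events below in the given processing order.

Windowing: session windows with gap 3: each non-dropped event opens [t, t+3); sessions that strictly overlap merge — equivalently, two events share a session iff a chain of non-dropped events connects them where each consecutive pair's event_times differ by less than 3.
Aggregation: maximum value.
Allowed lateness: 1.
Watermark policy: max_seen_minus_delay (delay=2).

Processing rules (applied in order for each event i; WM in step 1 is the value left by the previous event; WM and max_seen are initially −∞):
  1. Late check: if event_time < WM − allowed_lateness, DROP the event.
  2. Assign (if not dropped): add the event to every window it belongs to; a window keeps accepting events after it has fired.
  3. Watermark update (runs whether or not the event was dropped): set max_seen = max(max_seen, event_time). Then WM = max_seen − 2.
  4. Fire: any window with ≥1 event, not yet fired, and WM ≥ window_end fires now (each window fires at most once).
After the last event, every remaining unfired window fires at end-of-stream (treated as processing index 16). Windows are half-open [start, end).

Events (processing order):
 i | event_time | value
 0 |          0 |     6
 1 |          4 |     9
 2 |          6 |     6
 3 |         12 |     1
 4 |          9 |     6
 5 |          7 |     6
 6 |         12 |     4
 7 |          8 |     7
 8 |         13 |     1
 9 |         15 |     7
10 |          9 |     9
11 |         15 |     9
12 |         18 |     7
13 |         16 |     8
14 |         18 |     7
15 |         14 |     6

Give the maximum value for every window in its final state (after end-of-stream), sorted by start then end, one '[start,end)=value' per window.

[0,3)=6 [4,9)=9 [9,12)=6 [12,21)=9

i=0 t=0 v=6: → [0,3); WM=-2
i=1 t=4 v=9: → [4,7); WM=2
i=2 t=6 v=6: → [4,9); WM=4
i=3 t=12 v=1: → [12,15); WM=10
i=4 t=9 v=6: → [9,12); WM=10
i=5 t=7 v=6: DROP (t<10-1); WM=10
i=6 t=12 v=4: → [12,15); WM=10
i=7 t=8 v=7: DROP (t<10-1); WM=10
i=8 t=13 v=1: → [12,16); WM=11
i=9 t=15 v=7: → [12,18); WM=13
i=10 t=9 v=9: DROP (t<13-1); WM=13
i=11 t=15 v=9: → [12,18); WM=13
i=12 t=18 v=7: → [18,21); WM=16
i=13 t=16 v=8: → [12,21); WM=16
i=14 t=18 v=7: → [12,21); WM=16
i=15 t=14 v=6: DROP (t<16-1); WM=16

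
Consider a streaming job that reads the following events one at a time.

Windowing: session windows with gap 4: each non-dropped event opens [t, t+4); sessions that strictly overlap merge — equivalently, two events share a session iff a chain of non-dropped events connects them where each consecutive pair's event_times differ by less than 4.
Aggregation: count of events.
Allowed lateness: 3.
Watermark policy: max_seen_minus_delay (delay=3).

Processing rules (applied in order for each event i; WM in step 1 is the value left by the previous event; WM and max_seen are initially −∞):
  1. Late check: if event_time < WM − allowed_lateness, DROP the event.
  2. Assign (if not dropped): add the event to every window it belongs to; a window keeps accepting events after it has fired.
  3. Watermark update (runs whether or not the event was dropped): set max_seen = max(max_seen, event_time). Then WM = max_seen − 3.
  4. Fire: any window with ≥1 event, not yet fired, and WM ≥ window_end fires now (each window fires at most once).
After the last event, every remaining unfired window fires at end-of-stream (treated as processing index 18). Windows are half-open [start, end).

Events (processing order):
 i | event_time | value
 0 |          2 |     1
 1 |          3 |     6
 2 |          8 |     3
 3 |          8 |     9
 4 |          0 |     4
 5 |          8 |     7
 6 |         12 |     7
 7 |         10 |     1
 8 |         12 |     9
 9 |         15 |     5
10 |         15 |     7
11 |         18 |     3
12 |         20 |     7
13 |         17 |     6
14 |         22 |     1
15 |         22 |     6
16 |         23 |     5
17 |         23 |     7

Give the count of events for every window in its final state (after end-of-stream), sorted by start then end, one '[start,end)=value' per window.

i=0 t=2 v=1: → [2,6); WM=-1
i=1 t=3 v=6: → [2,7); WM=0
i=2 t=8 v=3: → [8,12); WM=5
i=3 t=8 v=9: → [8,12); WM=5
i=4 t=0 v=4: DROP (t<5-3); WM=5
i=5 t=8 v=7: → [8,12); WM=5
i=6 t=12 v=7: → [12,16); WM=9
i=7 t=10 v=1: → [8,16); WM=9
i=8 t=12 v=9: → [8,16); WM=9
i=9 t=15 v=5: → [8,19); WM=12
i=10 t=15 v=7: → [8,19); WM=12
i=11 t=18 v=3: → [8,22); WM=15
i=12 t=20 v=7: → [8,24); WM=17
i=13 t=17 v=6: → [8,24); WM=17
i=14 t=22 v=1: → [8,26); WM=19
i=15 t=22 v=6: → [8,26); WM=19
i=16 t=23 v=5: → [8,27); WM=20
i=17 t=23 v=7: → [8,27); WM=20

[2,7)=2 [8,27)=15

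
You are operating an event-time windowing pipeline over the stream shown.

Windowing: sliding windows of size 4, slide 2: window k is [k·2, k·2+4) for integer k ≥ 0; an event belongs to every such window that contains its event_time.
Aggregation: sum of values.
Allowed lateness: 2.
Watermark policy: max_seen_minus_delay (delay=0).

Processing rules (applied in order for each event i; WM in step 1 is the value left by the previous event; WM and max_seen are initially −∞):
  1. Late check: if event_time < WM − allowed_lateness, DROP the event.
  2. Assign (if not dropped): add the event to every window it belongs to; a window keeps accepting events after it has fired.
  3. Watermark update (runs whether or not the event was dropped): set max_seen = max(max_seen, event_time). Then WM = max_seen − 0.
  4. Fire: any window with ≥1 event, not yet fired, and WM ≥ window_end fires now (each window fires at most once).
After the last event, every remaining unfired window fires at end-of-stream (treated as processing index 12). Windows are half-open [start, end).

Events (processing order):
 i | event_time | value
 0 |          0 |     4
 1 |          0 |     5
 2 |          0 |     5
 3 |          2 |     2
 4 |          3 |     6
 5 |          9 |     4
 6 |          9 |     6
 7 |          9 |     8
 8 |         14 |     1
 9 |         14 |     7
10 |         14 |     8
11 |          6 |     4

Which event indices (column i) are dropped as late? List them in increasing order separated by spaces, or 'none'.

11

i=0 t=0 v=4: → [0,4); WM=0
i=1 t=0 v=5: → [0,4); WM=0
i=2 t=0 v=5: → [0,4); WM=0
i=3 t=2 v=2: → [2,6),[0,4); WM=2
i=4 t=3 v=6: → [2,6),[0,4); WM=3
i=5 t=9 v=4: → [8,12),[6,10); WM=9; [0,4) fires=22 [2,6) fires=8
i=6 t=9 v=6: → [8,12),[6,10); WM=9
i=7 t=9 v=8: → [8,12),[6,10); WM=9
i=8 t=14 v=1: → [14,18),[12,16); WM=14; [6,10) fires=18 [8,12) fires=18
i=9 t=14 v=7: → [14,18),[12,16); WM=14
i=10 t=14 v=8: → [14,18),[12,16); WM=14
i=11 t=6 v=4: DROP (t<14-2); WM=14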